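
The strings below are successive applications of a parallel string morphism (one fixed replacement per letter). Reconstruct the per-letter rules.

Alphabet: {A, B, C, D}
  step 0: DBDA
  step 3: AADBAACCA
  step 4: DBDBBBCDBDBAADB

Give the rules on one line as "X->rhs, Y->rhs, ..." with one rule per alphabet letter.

  step 3 ⇒ step 4: AADBAACCA ⇒ DB·DB·BB·C·DB·DB·A·A·DB
    A ↦ DB
    B ↦ C
    C ↦ A
    D ↦ BB

A->DB, B->C, C->A, D->BB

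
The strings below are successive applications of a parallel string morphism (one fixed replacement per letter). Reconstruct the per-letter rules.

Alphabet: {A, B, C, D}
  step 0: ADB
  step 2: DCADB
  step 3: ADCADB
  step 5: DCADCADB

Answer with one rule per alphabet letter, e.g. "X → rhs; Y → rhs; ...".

  step 2 ⇒ step 3: DCADB ⇒ A·D·C·A·DB
    A ↦ C
    B ↦ DB
    C ↦ D
    D ↦ A

A->C, B->DB, C->D, D->A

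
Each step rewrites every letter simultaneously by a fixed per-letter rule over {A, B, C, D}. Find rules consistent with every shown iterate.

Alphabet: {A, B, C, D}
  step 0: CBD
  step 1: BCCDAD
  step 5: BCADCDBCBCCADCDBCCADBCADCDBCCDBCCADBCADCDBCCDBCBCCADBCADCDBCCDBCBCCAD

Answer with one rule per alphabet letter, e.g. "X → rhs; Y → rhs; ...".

A->C, B->CD, C->BC, D->AD

  step 0 ⇒ step 1: CBD ⇒ BC·CD·AD
    B ↦ CD
    C ↦ BC
    D ↦ AD
    A ↦ C  (constrained at step 1)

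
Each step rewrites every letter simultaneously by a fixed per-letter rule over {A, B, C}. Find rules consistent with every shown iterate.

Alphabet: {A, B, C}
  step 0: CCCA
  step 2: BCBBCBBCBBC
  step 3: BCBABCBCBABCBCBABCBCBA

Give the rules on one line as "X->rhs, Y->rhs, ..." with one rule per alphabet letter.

  step 2 ⇒ step 3: BCBBCBBCBBC ⇒ BC·BA·BC·BC·BA·BC·BC·BA·BC·BC·BA
    B ↦ BC
    C ↦ BA
    A ↦ B  (constrained at step 0)

A->B, B->BC, C->BA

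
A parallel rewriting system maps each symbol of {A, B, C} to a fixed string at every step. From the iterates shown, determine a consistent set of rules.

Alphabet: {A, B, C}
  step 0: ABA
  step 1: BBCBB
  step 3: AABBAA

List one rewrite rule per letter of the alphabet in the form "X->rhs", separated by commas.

A->BB, B->C, C->A

  step 0 ⇒ step 1: ABA ⇒ BB·C·BB
    A ↦ BB
    B ↦ C
    C ↦ A  (constrained at step 1)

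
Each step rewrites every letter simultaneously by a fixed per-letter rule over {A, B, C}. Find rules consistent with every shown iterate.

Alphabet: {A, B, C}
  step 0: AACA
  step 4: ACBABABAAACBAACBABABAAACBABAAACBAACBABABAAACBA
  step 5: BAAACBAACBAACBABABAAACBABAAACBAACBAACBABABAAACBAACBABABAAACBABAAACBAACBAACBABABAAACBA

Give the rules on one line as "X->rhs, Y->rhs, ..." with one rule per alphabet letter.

A->BA, B->AC, C->A

  step 4 ⇒ step 5: ACBABABAAACBAACBABABAAACBABAAACBAACBABABAAACBA ⇒ BA·A·AC·BA·AC·BA·AC·BA·BA·BA·A·AC·BA·BA·A·AC·BA·AC·BA·AC·BA·BA·BA·A·AC·BA·AC·BA·BA·BA·A·AC·BA·BA·A·AC·BA·AC·BA·AC·BA·BA·BA·A·AC·BA
    A ↦ BA
    B ↦ AC
    C ↦ A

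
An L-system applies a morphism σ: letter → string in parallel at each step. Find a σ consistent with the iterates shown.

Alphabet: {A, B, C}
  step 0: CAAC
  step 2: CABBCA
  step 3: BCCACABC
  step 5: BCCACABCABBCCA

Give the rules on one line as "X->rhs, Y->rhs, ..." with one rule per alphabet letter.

  step 2 ⇒ step 3: CABBCA ⇒ B·C·CA·CA·B·C
    A ↦ C
    B ↦ CA
    C ↦ B

A->C, B->CA, C->B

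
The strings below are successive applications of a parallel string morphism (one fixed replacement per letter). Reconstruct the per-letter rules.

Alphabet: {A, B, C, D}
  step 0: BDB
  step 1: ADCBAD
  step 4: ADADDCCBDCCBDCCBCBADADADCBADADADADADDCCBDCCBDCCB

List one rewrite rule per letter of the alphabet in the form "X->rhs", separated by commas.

A->DC, B->AD, C->AD, D->CB

  step 0 ⇒ step 1: BDB ⇒ AD·CB·AD
    B ↦ AD
    D ↦ CB
    A ↦ DC  (constrained at step 1)
    C ↦ AD  (constrained at step 1)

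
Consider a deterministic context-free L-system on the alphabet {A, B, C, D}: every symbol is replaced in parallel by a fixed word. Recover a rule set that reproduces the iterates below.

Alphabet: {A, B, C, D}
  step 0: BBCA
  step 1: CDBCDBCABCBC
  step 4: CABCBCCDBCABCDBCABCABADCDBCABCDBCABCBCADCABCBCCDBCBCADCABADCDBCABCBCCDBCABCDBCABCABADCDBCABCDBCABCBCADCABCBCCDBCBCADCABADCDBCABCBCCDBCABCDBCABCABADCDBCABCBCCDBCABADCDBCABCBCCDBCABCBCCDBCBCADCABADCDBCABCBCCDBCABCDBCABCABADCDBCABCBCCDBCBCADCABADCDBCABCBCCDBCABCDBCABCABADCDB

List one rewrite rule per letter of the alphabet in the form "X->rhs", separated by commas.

A->CBC, B->CDB, C->CAB, D->AD

  step 0 ⇒ step 1: BBCA ⇒ CDB·CDB·CAB·CBC
    A ↦ CBC
    B ↦ CDB
    C ↦ CAB
    D ↦ AD  (constrained at step 1)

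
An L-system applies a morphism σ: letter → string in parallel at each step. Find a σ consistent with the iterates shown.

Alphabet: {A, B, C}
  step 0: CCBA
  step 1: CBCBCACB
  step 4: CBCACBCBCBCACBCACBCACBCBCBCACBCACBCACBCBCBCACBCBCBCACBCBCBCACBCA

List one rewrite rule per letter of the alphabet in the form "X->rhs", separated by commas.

  step 0 ⇒ step 1: CCBA ⇒ CB·CB·CA·CB
    A ↦ CB
    B ↦ CA
    C ↦ CB

A->CB, B->CA, C->CB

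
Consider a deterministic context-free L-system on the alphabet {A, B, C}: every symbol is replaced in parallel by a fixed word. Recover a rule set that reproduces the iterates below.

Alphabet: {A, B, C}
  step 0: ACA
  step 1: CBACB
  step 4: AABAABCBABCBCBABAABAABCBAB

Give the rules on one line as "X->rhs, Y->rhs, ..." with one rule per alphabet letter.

  step 0 ⇒ step 1: ACA ⇒ CB·A·CB
    A ↦ CB
    C ↦ A
    B ↦ AB  (constrained at step 1)

A->CB, B->AB, C->A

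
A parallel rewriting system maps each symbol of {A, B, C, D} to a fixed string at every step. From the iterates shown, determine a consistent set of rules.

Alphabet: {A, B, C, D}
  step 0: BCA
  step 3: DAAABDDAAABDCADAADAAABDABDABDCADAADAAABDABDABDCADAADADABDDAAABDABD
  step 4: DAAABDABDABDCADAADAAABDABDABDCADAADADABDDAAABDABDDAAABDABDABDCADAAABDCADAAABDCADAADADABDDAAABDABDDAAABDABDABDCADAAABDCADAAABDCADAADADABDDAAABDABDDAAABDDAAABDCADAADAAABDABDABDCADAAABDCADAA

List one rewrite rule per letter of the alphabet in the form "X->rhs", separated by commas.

A->ABD, B->CA, C->DAD, D->DAA

  step 3 ⇒ step 4: DAAABDDAAABDCADAADAAABDABDABDCADAADAAABDABDABDCADAADADABDDAAABDABD ⇒ DAA·ABD·ABD·ABD·CA·DAA·DAA·ABD·ABD·ABD·CA·DAA·DAD·ABD·DAA·ABD·ABD·DAA·ABD·ABD·ABD·CA·DAA·ABD·CA·DAA·ABD·CA·DAA·DAD·ABD·DAA·ABD·ABD·DAA·ABD·ABD·ABD·CA·DAA·ABD·CA·DAA·ABD·CA·DAA·DAD·ABD·DAA·ABD·ABD·DAA·ABD·DAA·ABD·CA·DAA·DAA·ABD·ABD·ABD·CA·DAA·ABD·CA·DAA
    A ↦ ABD
    B ↦ CA
    C ↦ DAD
    D ↦ DAA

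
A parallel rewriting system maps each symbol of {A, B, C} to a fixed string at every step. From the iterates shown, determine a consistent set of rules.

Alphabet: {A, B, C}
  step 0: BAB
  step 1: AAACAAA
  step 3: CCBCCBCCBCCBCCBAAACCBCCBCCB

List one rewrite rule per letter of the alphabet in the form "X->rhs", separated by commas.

  step 0 ⇒ step 1: BAB ⇒ AAA·C·AAA
    A ↦ C
    B ↦ AAA
    C ↦ CCB  (constrained at step 1)

A->C, B->AAA, C->CCB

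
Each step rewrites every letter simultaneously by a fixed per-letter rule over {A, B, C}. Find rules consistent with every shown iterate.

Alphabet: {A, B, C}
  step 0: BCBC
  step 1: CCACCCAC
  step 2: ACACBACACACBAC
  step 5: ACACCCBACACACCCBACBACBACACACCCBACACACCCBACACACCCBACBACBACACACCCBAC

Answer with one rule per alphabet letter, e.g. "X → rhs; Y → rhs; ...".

A->B, B->CC, C->AC

  step 1 ⇒ step 2: CCACCCAC ⇒ AC·AC·B·AC·AC·AC·B·AC
    A ↦ B
    C ↦ AC
  step 0 ⇒ step 1: BCBC ⇒ CC·AC·CC·AC
    B ↦ CC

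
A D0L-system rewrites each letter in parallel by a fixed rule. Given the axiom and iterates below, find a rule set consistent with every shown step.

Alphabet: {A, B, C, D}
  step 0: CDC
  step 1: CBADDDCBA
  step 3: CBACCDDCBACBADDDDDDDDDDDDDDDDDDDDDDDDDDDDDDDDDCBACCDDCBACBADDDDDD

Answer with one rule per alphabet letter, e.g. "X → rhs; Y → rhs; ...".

A->CDD, B->C, C->CBA, D->DDD

  step 0 ⇒ step 1: CDC ⇒ CBA·DDD·CBA
    C ↦ CBA
    D ↦ DDD
    A ↦ CDD  (constrained at step 1)
    B ↦ C  (constrained at step 1)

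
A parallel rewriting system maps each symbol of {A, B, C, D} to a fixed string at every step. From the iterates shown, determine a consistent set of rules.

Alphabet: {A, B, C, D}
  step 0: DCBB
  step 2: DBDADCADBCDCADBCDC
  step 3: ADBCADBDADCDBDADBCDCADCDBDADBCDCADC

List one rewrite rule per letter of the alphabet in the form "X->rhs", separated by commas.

A->DBD, B->DBC, C->DC, D->A

  step 2 ⇒ step 3: DBDADCADBCDCADBCDC ⇒ A·DBC·A·DBD·A·DC·DBD·A·DBC·DC·A·DC·DBD·A·DBC·DC·A·DC
    A ↦ DBD
    B ↦ DBC
    C ↦ DC
    D ↦ A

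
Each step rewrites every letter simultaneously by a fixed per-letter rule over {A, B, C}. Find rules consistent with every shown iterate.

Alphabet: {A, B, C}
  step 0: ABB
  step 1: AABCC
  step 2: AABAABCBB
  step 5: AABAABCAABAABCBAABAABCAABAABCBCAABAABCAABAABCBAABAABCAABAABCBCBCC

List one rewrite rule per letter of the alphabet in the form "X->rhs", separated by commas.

  step 1 ⇒ step 2: AABCC ⇒ AAB·AAB·C·B·B
    A ↦ AAB
    B ↦ C
    C ↦ B

A->AAB, B->C, C->B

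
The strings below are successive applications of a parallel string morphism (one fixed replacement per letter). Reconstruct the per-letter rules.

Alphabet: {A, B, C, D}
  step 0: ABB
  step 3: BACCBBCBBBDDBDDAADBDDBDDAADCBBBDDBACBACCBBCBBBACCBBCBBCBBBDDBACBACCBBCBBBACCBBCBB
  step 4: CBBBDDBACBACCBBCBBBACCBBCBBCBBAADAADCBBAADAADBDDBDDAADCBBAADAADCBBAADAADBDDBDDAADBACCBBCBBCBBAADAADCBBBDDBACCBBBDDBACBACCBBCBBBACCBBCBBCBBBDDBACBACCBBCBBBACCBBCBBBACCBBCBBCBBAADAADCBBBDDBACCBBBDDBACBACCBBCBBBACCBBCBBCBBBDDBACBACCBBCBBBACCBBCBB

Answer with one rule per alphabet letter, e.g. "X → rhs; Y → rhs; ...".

  step 3 ⇒ step 4: BACCBBCBBBDDBDDAADBDDBDDAADCBBBDDBACBACCBBCBBBACCBBCBBCBBBDDBACBACCBBCBBBACCBBCBB ⇒ CBB·BDD·BAC·BAC·CBB·CBB·BAC·CBB·CBB·CBB·AAD·AAD·CBB·AAD·AAD·BDD·BDD·AAD·CBB·AAD·AAD·CBB·AAD·AAD·BDD·BDD·AAD·BAC·CBB·CBB·CBB·AAD·AAD·CBB·BDD·BAC·CBB·BDD·BAC·BAC·CBB·CBB·BAC·CBB·CBB·CBB·BDD·BAC·BAC·CBB·CBB·BAC·CBB·CBB·BAC·CBB·CBB·CBB·AAD·AAD·CBB·BDD·BAC·CBB·BDD·BAC·BAC·CBB·CBB·BAC·CBB·CBB·CBB·BDD·BAC·BAC·CBB·CBB·BAC·CBB·CBB
    A ↦ BDD
    B ↦ CBB
    C ↦ BAC
    D ↦ AAD

A->BDD, B->CBB, C->BAC, D->AAD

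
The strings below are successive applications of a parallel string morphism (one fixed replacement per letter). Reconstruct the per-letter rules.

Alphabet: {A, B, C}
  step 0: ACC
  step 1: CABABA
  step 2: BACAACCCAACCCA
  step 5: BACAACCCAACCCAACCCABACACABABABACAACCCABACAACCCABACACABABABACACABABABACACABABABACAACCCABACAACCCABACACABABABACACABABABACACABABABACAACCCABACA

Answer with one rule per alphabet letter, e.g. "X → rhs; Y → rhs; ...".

A->CA, B->ACC, C->BA

  step 1 ⇒ step 2: CABABA ⇒ BA·CA·ACC·CA·ACC·CA
    A ↦ CA
    B ↦ ACC
    C ↦ BA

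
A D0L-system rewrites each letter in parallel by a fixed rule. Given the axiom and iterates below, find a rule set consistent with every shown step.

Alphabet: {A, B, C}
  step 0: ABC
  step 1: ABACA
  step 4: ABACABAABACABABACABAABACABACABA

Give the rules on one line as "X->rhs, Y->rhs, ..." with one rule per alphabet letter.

A->AB, B->AC, C->A

  step 0 ⇒ step 1: ABC ⇒ AB·AC·A
    A ↦ AB
    B ↦ AC
    C ↦ A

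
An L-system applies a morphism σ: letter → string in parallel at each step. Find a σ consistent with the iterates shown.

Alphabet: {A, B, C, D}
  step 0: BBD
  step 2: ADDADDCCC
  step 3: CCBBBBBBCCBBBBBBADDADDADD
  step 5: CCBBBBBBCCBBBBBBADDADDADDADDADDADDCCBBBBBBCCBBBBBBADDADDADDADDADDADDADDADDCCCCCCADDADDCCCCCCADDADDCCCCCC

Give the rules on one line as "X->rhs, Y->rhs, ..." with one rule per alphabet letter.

  step 2 ⇒ step 3: ADDADDCCC ⇒ CC·BBB·BBB·CC·BBB·BBB·ADD·ADD·ADD
    A ↦ CC
    C ↦ ADD
    D ↦ BBB
    B ↦ C  (constrained at step 0)

A->CC, B->C, C->ADD, D->BBB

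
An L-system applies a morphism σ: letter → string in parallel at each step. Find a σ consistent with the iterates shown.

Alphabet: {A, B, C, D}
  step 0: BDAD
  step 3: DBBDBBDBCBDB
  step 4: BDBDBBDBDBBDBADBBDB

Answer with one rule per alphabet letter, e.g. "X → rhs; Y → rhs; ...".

A->C, B->DB, C->A, D->B

  step 3 ⇒ step 4: DBBDBBDBCBDB ⇒ B·DB·DB·B·DB·DB·B·DB·A·DB·B·DB
    B ↦ DB
    C ↦ A
    D ↦ B
    A ↦ C  (constrained at step 0)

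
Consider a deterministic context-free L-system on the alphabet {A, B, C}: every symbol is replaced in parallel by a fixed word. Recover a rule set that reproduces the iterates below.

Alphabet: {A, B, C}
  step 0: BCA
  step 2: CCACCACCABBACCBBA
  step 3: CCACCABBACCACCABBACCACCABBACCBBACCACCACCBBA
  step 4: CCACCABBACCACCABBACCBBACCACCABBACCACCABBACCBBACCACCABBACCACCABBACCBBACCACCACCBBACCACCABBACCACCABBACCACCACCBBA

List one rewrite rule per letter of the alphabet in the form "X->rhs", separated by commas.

A->BBA, B->C, C->CCA

  step 3 ⇒ step 4: CCACCABBACCACCABBACCACCABBACCBBACCACCACCBBA ⇒ CCA·CCA·BBA·CCA·CCA·BBA·C·C·BBA·CCA·CCA·BBA·CCA·CCA·BBA·C·C·BBA·CCA·CCA·BBA·CCA·CCA·BBA·C·C·BBA·CCA·CCA·C·C·BBA·CCA·CCA·BBA·CCA·CCA·BBA·CCA·CCA·C·C·BBA
    A ↦ BBA
    B ↦ C
    C ↦ CCA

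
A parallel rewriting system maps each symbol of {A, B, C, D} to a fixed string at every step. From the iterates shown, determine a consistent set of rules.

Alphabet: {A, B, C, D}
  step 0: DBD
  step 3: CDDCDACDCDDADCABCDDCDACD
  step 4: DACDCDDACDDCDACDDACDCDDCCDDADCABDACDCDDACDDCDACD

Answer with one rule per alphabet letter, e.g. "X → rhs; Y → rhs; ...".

  step 3 ⇒ step 4: CDDCDACDCDDADCABCDDCDACD ⇒ DA·CD·CD·DA·CD·DC·DA·CD·DA·CD·CD·DC·CD·DA·DC·AB·DA·CD·CD·DA·CD·DC·DA·CD
    A ↦ DC
    B ↦ AB
    C ↦ DA
    D ↦ CD

A->DC, B->AB, C->DA, D->CD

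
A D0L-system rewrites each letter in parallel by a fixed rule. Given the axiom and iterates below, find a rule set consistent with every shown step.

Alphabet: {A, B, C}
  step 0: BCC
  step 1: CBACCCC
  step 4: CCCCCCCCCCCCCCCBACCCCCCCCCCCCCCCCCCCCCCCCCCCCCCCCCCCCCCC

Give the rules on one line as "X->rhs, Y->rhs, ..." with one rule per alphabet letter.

  step 0 ⇒ step 1: BCC ⇒ CBA·CC·CC
    B ↦ CBA
    C ↦ CC
    A ↦ C  (constrained at step 1)

A->C, B->CBA, C->CC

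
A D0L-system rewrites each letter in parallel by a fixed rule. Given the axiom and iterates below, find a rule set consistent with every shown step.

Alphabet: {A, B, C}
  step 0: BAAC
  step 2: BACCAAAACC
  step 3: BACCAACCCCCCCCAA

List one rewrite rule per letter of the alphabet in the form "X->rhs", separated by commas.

  step 2 ⇒ step 3: BACCAAAACC ⇒ BA·CC·A·A·CC·CC·CC·CC·A·A
    A ↦ CC
    B ↦ BA
    C ↦ A

A->CC, B->BA, C->A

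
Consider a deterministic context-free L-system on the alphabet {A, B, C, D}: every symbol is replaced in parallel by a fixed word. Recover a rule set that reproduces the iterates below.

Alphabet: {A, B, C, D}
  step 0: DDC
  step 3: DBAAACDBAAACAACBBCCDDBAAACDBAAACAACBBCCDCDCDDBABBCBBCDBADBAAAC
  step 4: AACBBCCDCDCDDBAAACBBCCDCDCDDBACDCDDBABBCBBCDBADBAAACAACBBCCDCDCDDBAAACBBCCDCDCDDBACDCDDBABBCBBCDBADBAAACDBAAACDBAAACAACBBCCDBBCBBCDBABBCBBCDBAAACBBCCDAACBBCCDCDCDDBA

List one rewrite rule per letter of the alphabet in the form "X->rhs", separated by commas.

  step 3 ⇒ step 4: DBAAACDBAAACAACBBCCDDBAAACDBAAACAACBBCCDCDCDDBABBCBBCDBADBAAAC ⇒ AAC·BBC·CD·CD·CD·DBA·AAC·BBC·CD·CD·CD·DBA·CD·CD·DBA·BBC·BBC·DBA·DBA·AAC·AAC·BBC·CD·CD·CD·DBA·AAC·BBC·CD·CD·CD·DBA·CD·CD·DBA·BBC·BBC·DBA·DBA·AAC·DBA·AAC·DBA·AAC·AAC·BBC·CD·BBC·BBC·DBA·BBC·BBC·DBA·AAC·BBC·CD·AAC·BBC·CD·CD·CD·DBA
    A ↦ CD
    B ↦ BBC
    C ↦ DBA
    D ↦ AAC

A->CD, B->BBC, C->DBA, D->AAC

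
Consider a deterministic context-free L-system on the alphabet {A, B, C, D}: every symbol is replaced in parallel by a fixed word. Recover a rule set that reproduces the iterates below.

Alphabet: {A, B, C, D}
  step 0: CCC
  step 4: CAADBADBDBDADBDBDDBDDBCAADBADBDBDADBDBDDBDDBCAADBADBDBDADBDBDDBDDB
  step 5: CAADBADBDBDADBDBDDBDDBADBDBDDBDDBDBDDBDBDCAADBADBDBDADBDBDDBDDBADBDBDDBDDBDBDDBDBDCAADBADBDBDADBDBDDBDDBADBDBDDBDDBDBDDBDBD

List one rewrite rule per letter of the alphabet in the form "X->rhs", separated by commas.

  step 4 ⇒ step 5: CAADBADBDBDADBDBDDBDDBCAADBADBDBDADBDBDDBDDBCAADBADBDBDADBDBDDBDDB ⇒ CA·ADB·ADB·DB·D·ADB·DB·D·DB·D·DB·ADB·DB·D·DB·D·DB·DB·D·DB·DB·D·CA·ADB·ADB·DB·D·ADB·DB·D·DB·D·DB·ADB·DB·D·DB·D·DB·DB·D·DB·DB·D·CA·ADB·ADB·DB·D·ADB·DB·D·DB·D·DB·ADB·DB·D·DB·D·DB·DB·D·DB·DB·D
    A ↦ ADB
    B ↦ D
    C ↦ CA
    D ↦ DB

A->ADB, B->D, C->CA, D->DB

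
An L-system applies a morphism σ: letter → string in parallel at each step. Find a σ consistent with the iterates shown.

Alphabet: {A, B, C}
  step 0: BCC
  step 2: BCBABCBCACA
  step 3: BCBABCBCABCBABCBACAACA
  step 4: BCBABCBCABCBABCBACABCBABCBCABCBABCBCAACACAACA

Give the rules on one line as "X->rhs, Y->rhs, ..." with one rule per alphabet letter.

A->CA, B->BCB, C->A

  step 3 ⇒ step 4: BCBABCBCABCBABCBACAACA ⇒ BCB·A·BCB·CA·BCB·A·BCB·A·CA·BCB·A·BCB·CA·BCB·A·BCB·CA·A·CA·CA·A·CA
    A ↦ CA
    B ↦ BCB
    C ↦ A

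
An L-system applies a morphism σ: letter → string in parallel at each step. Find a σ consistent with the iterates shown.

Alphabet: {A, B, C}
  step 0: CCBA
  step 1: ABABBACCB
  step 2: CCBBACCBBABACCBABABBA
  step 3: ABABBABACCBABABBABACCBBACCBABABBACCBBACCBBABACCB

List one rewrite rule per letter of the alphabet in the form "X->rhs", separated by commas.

  step 2 ⇒ step 3: CCBBACCBBABACCBABABBA ⇒ AB·AB·BA·BA·CCB·AB·AB·BA·BA·CCB·BA·CCB·AB·AB·BA·CCB·BA·CCB·BA·BA·CCB
    A ↦ CCB
    B ↦ BA
    C ↦ AB

A->CCB, B->BA, C->AB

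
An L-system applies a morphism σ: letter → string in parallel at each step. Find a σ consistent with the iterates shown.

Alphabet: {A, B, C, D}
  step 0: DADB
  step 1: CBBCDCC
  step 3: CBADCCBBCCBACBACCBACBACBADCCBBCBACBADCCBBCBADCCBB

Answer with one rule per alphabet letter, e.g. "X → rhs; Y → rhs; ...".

A->BB, B->DCC, C->CBA, D->C

  step 0 ⇒ step 1: DADB ⇒ C·BB·C·DCC
    A ↦ BB
    B ↦ DCC
    D ↦ C
    C ↦ CBA  (constrained at step 1)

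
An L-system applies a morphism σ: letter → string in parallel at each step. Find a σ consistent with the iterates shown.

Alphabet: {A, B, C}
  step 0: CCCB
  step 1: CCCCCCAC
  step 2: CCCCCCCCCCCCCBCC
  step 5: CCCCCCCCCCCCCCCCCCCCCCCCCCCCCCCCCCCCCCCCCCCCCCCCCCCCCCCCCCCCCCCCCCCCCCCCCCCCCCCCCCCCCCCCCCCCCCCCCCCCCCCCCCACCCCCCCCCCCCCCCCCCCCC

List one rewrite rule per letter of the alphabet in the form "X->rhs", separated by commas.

A->CB, B->AC, C->CC

  step 1 ⇒ step 2: CCCCCCAC ⇒ CC·CC·CC·CC·CC·CC·CB·CC
    A ↦ CB
    C ↦ CC
  step 0 ⇒ step 1: CCCB ⇒ CC·CC·CC·AC
    B ↦ AC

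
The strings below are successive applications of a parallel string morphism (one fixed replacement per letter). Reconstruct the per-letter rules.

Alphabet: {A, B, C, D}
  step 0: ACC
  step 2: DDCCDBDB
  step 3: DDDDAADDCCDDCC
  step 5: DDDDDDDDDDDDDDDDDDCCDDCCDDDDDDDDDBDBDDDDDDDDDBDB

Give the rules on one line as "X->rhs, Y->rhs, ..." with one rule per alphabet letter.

  step 2 ⇒ step 3: DDCCDBDB ⇒ DD·DD·A·A·DD·CC·DD·CC
    B ↦ CC
    C ↦ A
    D ↦ DD
    A ↦ DB  (constrained at step 0)

A->DB, B->CC, C->A, D->DD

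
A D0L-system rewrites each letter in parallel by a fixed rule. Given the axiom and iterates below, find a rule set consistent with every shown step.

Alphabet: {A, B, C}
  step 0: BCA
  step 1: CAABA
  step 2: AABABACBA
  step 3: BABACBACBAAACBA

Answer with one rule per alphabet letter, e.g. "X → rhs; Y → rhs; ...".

  step 2 ⇒ step 3: AABABACBA ⇒ BA·BA·C·BA·C·BA·AA·C·BA
    A ↦ BA
    B ↦ C
    C ↦ AA

A->BA, B->C, C->AA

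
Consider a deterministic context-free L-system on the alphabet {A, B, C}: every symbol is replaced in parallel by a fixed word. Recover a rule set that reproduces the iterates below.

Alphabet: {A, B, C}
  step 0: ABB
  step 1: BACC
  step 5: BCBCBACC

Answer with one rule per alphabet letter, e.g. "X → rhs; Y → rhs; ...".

  step 0 ⇒ step 1: ABB ⇒ BA·C·C
    A ↦ BA
    B ↦ C
    C ↦ B  (constrained at step 1)

A->BA, B->C, C->B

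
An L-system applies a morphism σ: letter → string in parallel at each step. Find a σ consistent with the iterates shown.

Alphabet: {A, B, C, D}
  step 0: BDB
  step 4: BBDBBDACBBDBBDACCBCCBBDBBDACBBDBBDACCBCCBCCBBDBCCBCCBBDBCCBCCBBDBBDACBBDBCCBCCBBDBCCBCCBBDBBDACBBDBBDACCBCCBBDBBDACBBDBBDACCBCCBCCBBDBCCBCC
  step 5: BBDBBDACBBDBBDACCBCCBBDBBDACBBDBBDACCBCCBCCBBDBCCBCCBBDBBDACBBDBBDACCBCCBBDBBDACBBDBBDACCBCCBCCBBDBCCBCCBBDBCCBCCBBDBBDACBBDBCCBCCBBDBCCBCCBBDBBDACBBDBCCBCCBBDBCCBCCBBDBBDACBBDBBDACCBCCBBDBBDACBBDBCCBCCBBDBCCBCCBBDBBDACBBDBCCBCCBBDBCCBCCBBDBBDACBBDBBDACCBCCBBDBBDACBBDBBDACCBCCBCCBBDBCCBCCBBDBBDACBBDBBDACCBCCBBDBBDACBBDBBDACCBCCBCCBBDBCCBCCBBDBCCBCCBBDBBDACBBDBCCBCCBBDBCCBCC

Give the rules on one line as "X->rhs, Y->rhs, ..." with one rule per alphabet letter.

  step 4 ⇒ step 5: BBDBBDACBBDBBDACCBCCBBDBBDACBBDBBDACCBCCBCCBBDBCCBCCBBDBCCBCCBBDBBDACBBDBCCBCCBBDBCCBCCBBDBBDACBBDBBDACCBCCBBDBBDACBBDBBDACCBCCBCCBBDBCCBCC ⇒ BBD·BBD·AC·BBD·BBD·AC·C·BCC·BBD·BBD·AC·BBD·BBD·AC·C·BCC·BCC·BBD·BCC·BCC·BBD·BBD·AC·BBD·BBD·AC·C·BCC·BBD·BBD·AC·BBD·BBD·AC·C·BCC·BCC·BBD·BCC·BCC·BBD·BCC·BCC·BBD·BBD·AC·BBD·BCC·BCC·BBD·BCC·BCC·BBD·BBD·AC·BBD·BCC·BCC·BBD·BCC·BCC·BBD·BBD·AC·BBD·BBD·AC·C·BCC·BBD·BBD·AC·BBD·BCC·BCC·BBD·BCC·BCC·BBD·BBD·AC·BBD·BCC·BCC·BBD·BCC·BCC·BBD·BBD·AC·BBD·BBD·AC·C·BCC·BBD·BBD·AC·BBD·BBD·AC·C·BCC·BCC·BBD·BCC·BCC·BBD·BBD·AC·BBD·BBD·AC·C·BCC·BBD·BBD·AC·BBD·BBD·AC·C·BCC·BCC·BBD·BCC·BCC·BBD·BCC·BCC·BBD·BBD·AC·BBD·BCC·BCC·BBD·BCC·BCC
    A ↦ C
    B ↦ BBD
    C ↦ BCC
    D ↦ AC

A->C, B->BBD, C->BCC, D->AC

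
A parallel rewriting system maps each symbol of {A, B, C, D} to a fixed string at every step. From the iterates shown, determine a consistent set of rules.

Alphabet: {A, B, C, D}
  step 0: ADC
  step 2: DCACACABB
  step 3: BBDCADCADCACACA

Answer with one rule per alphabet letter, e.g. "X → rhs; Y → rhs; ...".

  step 2 ⇒ step 3: DCACACABB ⇒ BB·D·CA·D·CA·D·CA·CA·CA
    A ↦ CA
    B ↦ CA
    C ↦ D
    D ↦ BB

A->CA, B->CA, C->D, D->BB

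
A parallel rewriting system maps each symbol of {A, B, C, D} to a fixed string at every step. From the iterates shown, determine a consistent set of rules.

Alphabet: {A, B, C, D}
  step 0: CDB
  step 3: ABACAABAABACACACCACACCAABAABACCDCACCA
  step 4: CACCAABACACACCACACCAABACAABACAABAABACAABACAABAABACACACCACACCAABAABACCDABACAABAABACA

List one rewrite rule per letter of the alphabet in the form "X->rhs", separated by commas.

  step 3 ⇒ step 4: ABACAABAABACACACCACACCAABAABACCDCACCA ⇒ CA·C·CA·ABA·CA·CA·C·CA·CA·C·CA·ABA·CA·ABA·CA·ABA·ABA·CA·ABA·CA·ABA·ABA·CA·CA·C·CA·CA·C·CA·ABA·ABA·CCD·ABA·CA·ABA·ABA·CA
    A ↦ CA
    B ↦ C
    C ↦ ABA
    D ↦ CCD

A->CA, B->C, C->ABA, D->CCD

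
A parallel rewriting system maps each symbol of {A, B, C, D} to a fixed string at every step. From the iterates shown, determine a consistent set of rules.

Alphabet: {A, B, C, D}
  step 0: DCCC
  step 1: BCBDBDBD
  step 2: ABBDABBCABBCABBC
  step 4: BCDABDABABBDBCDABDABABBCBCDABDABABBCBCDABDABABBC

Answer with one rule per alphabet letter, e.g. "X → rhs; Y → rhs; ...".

  step 1 ⇒ step 2: BCBDBDBD ⇒ AB·BD·AB·BC·AB·BC·AB·BC
    B ↦ AB
    C ↦ BD
    D ↦ BC
    A ↦ D  (constrained at step 2)

A->D, B->AB, C->BD, D->BC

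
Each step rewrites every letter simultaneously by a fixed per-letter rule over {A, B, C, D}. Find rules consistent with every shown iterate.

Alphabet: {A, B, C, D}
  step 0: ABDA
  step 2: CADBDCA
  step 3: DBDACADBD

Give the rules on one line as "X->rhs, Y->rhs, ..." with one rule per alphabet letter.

A->BD, B->C, C->D, D->A

  step 2 ⇒ step 3: CADBDCA ⇒ D·BD·A·C·A·D·BD
    A ↦ BD
    B ↦ C
    C ↦ D
    D ↦ A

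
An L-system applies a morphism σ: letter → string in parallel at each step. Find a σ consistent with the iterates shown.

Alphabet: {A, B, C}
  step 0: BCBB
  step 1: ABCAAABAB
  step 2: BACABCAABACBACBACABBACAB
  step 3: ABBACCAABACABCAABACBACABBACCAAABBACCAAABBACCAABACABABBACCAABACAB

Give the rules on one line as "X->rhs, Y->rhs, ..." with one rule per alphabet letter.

A->BAC, B->AB, C->CAA

  step 2 ⇒ step 3: BACABCAABACBACBACABBACAB ⇒ AB·BAC·CAA·BAC·AB·CAA·BAC·BAC·AB·BAC·CAA·AB·BAC·CAA·AB·BAC·CAA·BAC·AB·AB·BAC·CAA·BAC·AB
    A ↦ BAC
    B ↦ AB
    C ↦ CAA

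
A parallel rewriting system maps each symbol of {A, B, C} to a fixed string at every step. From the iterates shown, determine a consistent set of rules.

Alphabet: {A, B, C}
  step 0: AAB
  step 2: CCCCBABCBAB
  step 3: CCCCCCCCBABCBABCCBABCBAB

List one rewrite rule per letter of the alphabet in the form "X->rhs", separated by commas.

  step 2 ⇒ step 3: CCCCBABCBAB ⇒ CC·CC·CC·CC·BAB·C·BAB·CC·BAB·C·BAB
    A ↦ C
    B ↦ BAB
    C ↦ CC

A->C, B->BAB, C->CC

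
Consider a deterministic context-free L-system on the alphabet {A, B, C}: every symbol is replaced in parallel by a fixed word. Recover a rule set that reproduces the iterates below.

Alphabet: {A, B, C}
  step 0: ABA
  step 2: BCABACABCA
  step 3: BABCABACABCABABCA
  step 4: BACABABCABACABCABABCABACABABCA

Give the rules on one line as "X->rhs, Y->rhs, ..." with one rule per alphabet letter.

A->CA, B->BA, C->B

  step 3 ⇒ step 4: BABCABACABCABABCA ⇒ BA·CA·BA·B·CA·BA·CA·B·CA·BA·B·CA·BA·CA·BA·B·CA
    A ↦ CA
    B ↦ BA
    C ↦ B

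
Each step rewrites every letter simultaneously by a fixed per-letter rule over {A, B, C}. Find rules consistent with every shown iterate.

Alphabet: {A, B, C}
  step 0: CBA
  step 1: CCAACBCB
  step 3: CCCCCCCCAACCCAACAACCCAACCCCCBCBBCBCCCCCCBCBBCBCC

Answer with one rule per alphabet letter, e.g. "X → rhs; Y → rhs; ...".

A->BCB, B->AAC, C->CC

  step 0 ⇒ step 1: CBA ⇒ CC·AAC·BCB
    A ↦ BCB
    B ↦ AAC
    C ↦ CC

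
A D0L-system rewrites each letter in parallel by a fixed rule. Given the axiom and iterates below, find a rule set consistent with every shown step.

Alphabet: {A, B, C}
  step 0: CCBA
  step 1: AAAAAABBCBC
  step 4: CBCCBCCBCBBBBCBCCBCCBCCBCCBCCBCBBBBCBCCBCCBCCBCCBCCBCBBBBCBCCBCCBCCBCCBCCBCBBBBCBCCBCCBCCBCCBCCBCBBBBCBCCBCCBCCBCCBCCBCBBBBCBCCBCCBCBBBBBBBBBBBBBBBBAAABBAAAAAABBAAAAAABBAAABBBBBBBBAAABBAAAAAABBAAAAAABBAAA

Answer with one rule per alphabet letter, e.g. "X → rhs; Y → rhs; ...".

A->CBC, B->BB, C->AAA

  step 0 ⇒ step 1: CCBA ⇒ AAA·AAA·BB·CBC
    A ↦ CBC
    B ↦ BB
    C ↦ AAA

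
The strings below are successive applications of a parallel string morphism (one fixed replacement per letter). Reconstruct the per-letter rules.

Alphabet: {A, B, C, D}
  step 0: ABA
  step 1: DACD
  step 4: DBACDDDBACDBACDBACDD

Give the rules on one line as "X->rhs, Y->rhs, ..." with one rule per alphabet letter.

A->D, B->AC, C->D, D->DB

  step 0 ⇒ step 1: ABA ⇒ D·AC·D
    A ↦ D
    B ↦ AC
    C ↦ D  (constrained at step 1)
    D ↦ DB  (constrained at step 1)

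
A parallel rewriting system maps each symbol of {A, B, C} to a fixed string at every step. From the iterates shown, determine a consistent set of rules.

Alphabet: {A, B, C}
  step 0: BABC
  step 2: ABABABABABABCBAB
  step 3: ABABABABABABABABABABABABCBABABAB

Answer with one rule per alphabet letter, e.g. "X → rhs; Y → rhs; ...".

  step 2 ⇒ step 3: ABABABABABABCBAB ⇒ AB·AB·AB·AB·AB·AB·AB·AB·AB·AB·AB·AB·CB·AB·AB·AB
    A ↦ AB
    B ↦ AB
    C ↦ CB

A->AB, B->AB, C->CB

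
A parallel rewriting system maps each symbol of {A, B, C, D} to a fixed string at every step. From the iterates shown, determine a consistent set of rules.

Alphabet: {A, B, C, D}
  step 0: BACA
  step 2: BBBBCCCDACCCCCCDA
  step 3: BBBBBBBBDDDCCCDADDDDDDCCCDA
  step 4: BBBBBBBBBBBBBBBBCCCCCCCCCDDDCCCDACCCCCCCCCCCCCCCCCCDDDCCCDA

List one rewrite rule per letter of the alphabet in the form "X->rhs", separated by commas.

  step 3 ⇒ step 4: BBBBBBBBDDDCCCDADDDDDDCCCDA ⇒ BB·BB·BB·BB·BB·BB·BB·BB·CCC·CCC·CCC·D·D·D·CCC·DA·CCC·CCC·CCC·CCC·CCC·CCC·D·D·D·CCC·DA
    A ↦ DA
    B ↦ BB
    C ↦ D
    D ↦ CCC

A->DA, B->BB, C->D, D->CCC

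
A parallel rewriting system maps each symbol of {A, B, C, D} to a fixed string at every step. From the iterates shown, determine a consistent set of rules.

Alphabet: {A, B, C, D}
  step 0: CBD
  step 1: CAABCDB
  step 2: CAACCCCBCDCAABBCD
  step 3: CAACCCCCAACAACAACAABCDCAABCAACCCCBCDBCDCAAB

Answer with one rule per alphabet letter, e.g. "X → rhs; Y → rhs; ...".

A->CC, B->BCD, C->CAA, D->B

  step 2 ⇒ step 3: CAACCCCBCDCAABBCD ⇒ CAA·CC·CC·CAA·CAA·CAA·CAA·BCD·CAA·B·CAA·CC·CC·BCD·BCD·CAA·B
    A ↦ CC
    B ↦ BCD
    C ↦ CAA
    D ↦ B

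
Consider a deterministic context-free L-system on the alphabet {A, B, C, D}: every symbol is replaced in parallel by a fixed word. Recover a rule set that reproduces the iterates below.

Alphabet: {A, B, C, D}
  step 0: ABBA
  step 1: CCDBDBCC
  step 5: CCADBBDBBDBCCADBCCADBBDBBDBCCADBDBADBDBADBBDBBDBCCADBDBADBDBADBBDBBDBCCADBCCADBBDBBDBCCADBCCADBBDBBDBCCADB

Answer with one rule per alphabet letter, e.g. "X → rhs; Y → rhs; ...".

  step 0 ⇒ step 1: ABBA ⇒ CC·DB·DB·CC
    A ↦ CC
    B ↦ DB
    C ↦ BDB  (constrained at step 1)
    D ↦ A  (constrained at step 1)

A->CC, B->DB, C->BDB, D->A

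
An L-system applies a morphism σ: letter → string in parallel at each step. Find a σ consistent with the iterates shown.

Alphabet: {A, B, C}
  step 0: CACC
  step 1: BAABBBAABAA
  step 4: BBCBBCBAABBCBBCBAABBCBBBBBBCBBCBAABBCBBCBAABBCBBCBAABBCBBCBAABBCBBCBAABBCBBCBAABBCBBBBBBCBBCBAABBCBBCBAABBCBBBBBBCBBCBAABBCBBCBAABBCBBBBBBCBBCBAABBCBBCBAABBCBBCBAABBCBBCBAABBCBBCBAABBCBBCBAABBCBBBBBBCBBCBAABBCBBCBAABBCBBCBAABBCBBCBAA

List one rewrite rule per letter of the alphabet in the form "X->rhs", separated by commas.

  step 0 ⇒ step 1: CACC ⇒ BAA·BB·BAA·BAA
    A ↦ BB
    C ↦ BAA
    B ↦ BBC  (constrained at step 1)

A->BB, B->BBC, C->BAA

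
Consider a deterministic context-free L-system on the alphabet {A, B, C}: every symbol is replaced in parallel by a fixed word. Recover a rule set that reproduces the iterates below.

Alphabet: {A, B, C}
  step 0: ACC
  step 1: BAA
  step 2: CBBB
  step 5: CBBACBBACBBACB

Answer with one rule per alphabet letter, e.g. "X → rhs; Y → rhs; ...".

  step 1 ⇒ step 2: BAA ⇒ CB·B·B
    A ↦ B
    B ↦ CB
  step 0 ⇒ step 1: ACC ⇒ B·A·A
    C ↦ A

A->B, B->CB, C->A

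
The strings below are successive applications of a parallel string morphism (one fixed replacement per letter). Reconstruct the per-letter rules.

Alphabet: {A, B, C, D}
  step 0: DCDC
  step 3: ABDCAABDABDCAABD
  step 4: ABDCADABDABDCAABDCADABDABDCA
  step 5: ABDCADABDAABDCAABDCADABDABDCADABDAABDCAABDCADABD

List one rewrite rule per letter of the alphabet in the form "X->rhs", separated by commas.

  step 4 ⇒ step 5: ABDCADABDABDCAABDCADABDABDCA ⇒ ABD·C·A·D·ABD·A·ABD·C·A·ABD·C·A·D·ABD·ABD·C·A·D·ABD·A·ABD·C·A·ABD·C·A·D·ABD
    A ↦ ABD
    B ↦ C
    C ↦ D
    D ↦ A

A->ABD, B->C, C->D, D->A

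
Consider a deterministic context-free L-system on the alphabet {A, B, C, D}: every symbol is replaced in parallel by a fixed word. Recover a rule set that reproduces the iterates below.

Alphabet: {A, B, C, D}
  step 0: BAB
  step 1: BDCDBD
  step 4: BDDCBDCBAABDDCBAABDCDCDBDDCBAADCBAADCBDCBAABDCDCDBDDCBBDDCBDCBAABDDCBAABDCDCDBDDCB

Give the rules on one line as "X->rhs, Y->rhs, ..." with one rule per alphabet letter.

  step 0 ⇒ step 1: BAB ⇒ BD·CD·BD
    A ↦ CD
    B ↦ BD
    C ↦ AA  (constrained at step 1)
    D ↦ DCB  (constrained at step 1)

A->CD, B->BD, C->AA, D->DCB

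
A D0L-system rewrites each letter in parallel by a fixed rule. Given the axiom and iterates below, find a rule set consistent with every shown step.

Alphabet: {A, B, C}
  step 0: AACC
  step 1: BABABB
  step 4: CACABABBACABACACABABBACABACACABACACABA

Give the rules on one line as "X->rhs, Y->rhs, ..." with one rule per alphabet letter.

  step 0 ⇒ step 1: AACC ⇒ BA·BA·B·B
    A ↦ BA
    C ↦ B
    B ↦ CA  (constrained at step 1)

A->BA, B->CA, C->B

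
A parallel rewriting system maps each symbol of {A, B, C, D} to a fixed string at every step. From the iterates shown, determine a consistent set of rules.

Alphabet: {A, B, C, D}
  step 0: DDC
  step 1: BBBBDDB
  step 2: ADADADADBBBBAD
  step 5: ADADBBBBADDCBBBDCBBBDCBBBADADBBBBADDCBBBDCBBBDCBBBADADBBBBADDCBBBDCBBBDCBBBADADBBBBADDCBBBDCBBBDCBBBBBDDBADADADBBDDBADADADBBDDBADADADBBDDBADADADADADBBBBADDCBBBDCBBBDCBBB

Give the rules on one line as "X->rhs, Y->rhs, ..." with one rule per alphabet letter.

  step 1 ⇒ step 2: BBBBDDB ⇒ AD·AD·AD·AD·BB·BB·AD
    B ↦ AD
    D ↦ BB
    A ↦ DCB  (constrained at step 2)
  step 0 ⇒ step 1: DDC ⇒ BB·BB·DDB
    C ↦ DDB

A->DCB, B->AD, C->DDB, D->BB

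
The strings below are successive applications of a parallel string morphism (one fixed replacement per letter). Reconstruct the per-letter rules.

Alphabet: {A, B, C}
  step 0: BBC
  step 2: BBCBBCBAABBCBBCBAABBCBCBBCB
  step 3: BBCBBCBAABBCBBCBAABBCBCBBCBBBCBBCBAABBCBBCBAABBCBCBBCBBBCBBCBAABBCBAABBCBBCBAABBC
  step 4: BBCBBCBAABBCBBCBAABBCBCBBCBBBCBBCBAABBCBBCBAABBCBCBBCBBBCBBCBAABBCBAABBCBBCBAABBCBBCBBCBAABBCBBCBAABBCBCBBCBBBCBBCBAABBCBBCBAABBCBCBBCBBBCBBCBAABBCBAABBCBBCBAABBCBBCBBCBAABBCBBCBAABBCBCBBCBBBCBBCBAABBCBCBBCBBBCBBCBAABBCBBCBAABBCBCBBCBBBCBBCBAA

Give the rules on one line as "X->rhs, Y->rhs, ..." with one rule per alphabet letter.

A->BCB, B->BBC, C->BAA

  step 3 ⇒ step 4: BBCBBCBAABBCBBCBAABBCBCBBCBBBCBBCBAABBCBBCBAABBCBCBBCBBBCBBCBAABBCBAABBCBBCBAABBC ⇒ BBC·BBC·BAA·BBC·BBC·BAA·BBC·BCB·BCB·BBC·BBC·BAA·BBC·BBC·BAA·BBC·BCB·BCB·BBC·BBC·BAA·BBC·BAA·BBC·BBC·BAA·BBC·BBC·BBC·BAA·BBC·BBC·BAA·BBC·BCB·BCB·BBC·BBC·BAA·BBC·BBC·BAA·BBC·BCB·BCB·BBC·BBC·BAA·BBC·BAA·BBC·BBC·BAA·BBC·BBC·BBC·BAA·BBC·BBC·BAA·BBC·BCB·BCB·BBC·BBC·BAA·BBC·BCB·BCB·BBC·BBC·BAA·BBC·BBC·BAA·BBC·BCB·BCB·BBC·BBC·BAA
    A ↦ BCB
    B ↦ BBC
    C ↦ BAA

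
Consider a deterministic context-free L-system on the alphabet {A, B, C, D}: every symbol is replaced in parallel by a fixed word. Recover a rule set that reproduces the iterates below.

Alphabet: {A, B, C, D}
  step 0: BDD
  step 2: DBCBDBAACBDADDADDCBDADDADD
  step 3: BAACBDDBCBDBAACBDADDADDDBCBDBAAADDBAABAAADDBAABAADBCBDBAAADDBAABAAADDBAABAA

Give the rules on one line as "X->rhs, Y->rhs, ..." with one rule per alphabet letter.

A->ADD, B->CBD, C->DB, D->BAA

  step 2 ⇒ step 3: DBCBDBAACBDADDADDCBDADDADD ⇒ BAA·CBD·DB·CBD·BAA·CBD·ADD·ADD·DB·CBD·BAA·ADD·BAA·BAA·ADD·BAA·BAA·DB·CBD·BAA·ADD·BAA·BAA·ADD·BAA·BAA
    A ↦ ADD
    B ↦ CBD
    C ↦ DB
    D ↦ BAA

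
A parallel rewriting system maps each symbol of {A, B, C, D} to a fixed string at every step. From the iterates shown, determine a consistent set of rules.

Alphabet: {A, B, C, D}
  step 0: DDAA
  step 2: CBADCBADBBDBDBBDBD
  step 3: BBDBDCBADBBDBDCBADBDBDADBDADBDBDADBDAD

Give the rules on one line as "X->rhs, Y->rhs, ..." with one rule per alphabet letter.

  step 2 ⇒ step 3: CBADCBADBBDBDBBDBD ⇒ BBD·BD·CB·AD·BBD·BD·CB·AD·BD·BD·AD·BD·AD·BD·BD·AD·BD·AD
    A ↦ CB
    B ↦ BD
    C ↦ BBD
    D ↦ AD

A->CB, B->BD, C->BBD, D->AD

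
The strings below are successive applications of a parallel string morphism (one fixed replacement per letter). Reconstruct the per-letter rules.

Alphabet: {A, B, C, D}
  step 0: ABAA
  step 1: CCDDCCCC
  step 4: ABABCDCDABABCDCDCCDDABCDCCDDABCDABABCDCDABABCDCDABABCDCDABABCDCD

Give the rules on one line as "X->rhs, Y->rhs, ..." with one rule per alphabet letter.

A->CC, B->DD, C->AB, D->CD

  step 0 ⇒ step 1: ABAA ⇒ CC·DD·CC·CC
    A ↦ CC
    B ↦ DD
    C ↦ AB  (constrained at step 1)
    D ↦ CD  (constrained at step 1)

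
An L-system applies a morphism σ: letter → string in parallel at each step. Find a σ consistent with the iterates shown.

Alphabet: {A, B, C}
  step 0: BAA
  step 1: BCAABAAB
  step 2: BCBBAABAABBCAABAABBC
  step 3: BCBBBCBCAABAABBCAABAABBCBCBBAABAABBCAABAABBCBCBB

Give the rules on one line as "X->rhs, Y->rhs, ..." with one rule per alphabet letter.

A->AAB, B->BC, C->BB

  step 2 ⇒ step 3: BCBBAABAABBCAABAABBC ⇒ BC·BB·BC·BC·AAB·AAB·BC·AAB·AAB·BC·BC·BB·AAB·AAB·BC·AAB·AAB·BC·BC·BB
    A ↦ AAB
    B ↦ BC
    C ↦ BB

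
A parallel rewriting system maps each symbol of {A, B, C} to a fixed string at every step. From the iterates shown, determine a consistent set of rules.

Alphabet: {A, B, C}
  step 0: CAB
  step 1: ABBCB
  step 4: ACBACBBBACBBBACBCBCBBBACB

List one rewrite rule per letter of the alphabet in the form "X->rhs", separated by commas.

A->BB, B->CB, C->A

  step 0 ⇒ step 1: CAB ⇒ A·BB·CB
    A ↦ BB
    B ↦ CB
    C ↦ A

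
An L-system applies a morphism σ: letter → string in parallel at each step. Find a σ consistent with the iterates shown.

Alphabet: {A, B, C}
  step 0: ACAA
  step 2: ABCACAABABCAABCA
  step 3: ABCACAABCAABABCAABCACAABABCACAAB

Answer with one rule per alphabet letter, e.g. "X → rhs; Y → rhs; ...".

A->AB, B->CA, C->CA

  step 2 ⇒ step 3: ABCACAABABCAABCA ⇒ AB·CA·CA·AB·CA·AB·AB·CA·AB·CA·CA·AB·AB·CA·CA·AB
    A ↦ AB
    B ↦ CA
    C ↦ CA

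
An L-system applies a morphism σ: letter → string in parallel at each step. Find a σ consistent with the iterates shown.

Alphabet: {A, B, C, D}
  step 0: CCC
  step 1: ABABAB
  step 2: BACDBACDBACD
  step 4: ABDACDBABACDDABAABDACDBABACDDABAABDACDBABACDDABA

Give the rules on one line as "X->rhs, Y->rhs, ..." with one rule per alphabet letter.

  step 1 ⇒ step 2: ABABAB ⇒ BA·CD·BA·CD·BA·CD
    A ↦ BA
    B ↦ CD
  step 0 ⇒ step 1: CCC ⇒ AB·AB·AB
    C ↦ AB
    D ↦ DA  (constrained at step 2)

A->BA, B->CD, C->AB, D->DA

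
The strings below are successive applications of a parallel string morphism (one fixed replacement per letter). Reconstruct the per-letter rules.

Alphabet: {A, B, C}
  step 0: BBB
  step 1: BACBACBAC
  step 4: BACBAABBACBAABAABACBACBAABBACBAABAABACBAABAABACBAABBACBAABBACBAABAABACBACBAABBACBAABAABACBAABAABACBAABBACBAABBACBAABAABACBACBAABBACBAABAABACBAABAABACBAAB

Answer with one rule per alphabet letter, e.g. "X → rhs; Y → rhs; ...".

  step 0 ⇒ step 1: BBB ⇒ BAC·BAC·BAC
    B ↦ BAC
    A ↦ BAA  (constrained at step 1)
    C ↦ B  (constrained at step 1)

A->BAA, B->BAC, C->B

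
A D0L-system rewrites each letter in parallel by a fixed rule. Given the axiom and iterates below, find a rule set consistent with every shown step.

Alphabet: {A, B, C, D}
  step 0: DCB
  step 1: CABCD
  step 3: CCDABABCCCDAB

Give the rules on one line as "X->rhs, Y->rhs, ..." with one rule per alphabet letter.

  step 0 ⇒ step 1: DCB ⇒ C·AB·CD
    B ↦ CD
    C ↦ AB
    D ↦ C
    A ↦ C  (constrained at step 1)

A->C, B->CD, C->AB, D->C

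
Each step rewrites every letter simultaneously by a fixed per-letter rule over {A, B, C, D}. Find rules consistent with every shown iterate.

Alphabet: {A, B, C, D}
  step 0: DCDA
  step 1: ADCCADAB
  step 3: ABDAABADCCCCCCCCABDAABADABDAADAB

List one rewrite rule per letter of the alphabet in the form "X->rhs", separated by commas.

  step 0 ⇒ step 1: DCDA ⇒ AD·CC·AD·AB
    A ↦ AB
    C ↦ CC
    D ↦ AD
    B ↦ DA  (constrained at step 1)

A->AB, B->DA, C->CC, D->AD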